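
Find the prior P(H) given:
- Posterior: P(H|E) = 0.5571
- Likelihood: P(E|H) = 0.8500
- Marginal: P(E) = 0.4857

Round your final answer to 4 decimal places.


From Bayes' theorem: P(H|E) = P(E|H) × P(H) / P(E)

Rearranging for P(H):
P(H) = P(H|E) × P(E) / P(E|H)
     = 0.5571 × 0.4857 / 0.8500
     = 0.27058347 / 0.8500
     = 0.3183


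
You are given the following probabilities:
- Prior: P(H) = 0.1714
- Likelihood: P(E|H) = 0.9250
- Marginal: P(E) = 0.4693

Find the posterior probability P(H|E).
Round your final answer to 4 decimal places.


Using Bayes' theorem:

P(H|E) = P(E|H) × P(H) / P(E)
       = 0.9250 × 0.1714 / 0.4693
       = 0.15854500 / 0.4693
       = 0.3378

The evidence strengthens our belief in H.
Prior: 0.1714 → Posterior: 0.3378


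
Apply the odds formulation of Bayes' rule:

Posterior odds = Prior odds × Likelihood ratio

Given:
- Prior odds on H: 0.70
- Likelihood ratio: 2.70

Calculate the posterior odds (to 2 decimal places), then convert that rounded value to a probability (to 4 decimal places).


Step 1: Calculate posterior odds
Posterior odds = Prior odds × LR
               = 0.70 × 2.70
               = 1.89

Step 2: Convert to probability
P(H|E) = Posterior odds / (1 + Posterior odds)
       = 1.89 / (1 + 1.89)
       = 1.89 / 2.89
       = 0.6540

The evidence increased P(H) from 0.4118 to 0.6540.


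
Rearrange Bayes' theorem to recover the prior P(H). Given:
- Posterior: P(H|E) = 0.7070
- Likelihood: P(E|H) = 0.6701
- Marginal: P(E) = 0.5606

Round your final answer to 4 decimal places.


From Bayes' theorem: P(H|E) = P(E|H) × P(H) / P(E)

Rearranging for P(H):
P(H) = P(H|E) × P(E) / P(E|H)
     = 0.7070 × 0.5606 / 0.6701
     = 0.39634420 / 0.6701
     = 0.5915


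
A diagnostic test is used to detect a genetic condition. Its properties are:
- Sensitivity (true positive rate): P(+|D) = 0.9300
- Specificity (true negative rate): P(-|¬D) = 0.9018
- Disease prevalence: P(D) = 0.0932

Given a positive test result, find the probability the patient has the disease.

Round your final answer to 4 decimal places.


Let D = has disease, + = positive test

Given:
- P(D) = 0.0932 (prevalence)
- P(+|D) = 0.9300 (sensitivity)
- P(-|¬D) = 0.9018 (specificity)
- P(+|¬D) = 0.0982 (false positive rate = 1 - specificity)

Step 1: Find P(+)
P(+) = P(+|D)P(D) + P(+|¬D)P(¬D)
     = 0.9300 × 0.0932 + 0.0982 × 0.9068
     = 0.08667600 + 0.08904776
     = 0.17572376

Step 2: Apply Bayes' theorem for P(D|+)
P(D|+) = P(+|D)P(D) / P(+)
       = 0.08667600 / 0.17572376
       = 0.4933


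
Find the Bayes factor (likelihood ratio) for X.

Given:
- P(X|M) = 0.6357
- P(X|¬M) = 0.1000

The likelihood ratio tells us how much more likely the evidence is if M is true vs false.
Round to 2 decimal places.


Likelihood Ratio (LR) = P(X|M) / P(X|¬M)

LR = 0.6357 / 0.1000
   = 6.36

The evidence is 6.36 times more likely if M is true than if M is false.
Since LR > 1, the evidence supports M over ¬M.


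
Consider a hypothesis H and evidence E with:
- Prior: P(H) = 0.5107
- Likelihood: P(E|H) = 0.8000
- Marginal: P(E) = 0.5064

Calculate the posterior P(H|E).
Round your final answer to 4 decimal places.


Using Bayes' theorem:

P(H|E) = P(E|H) × P(H) / P(E)
       = 0.8000 × 0.5107 / 0.5064
       = 0.40856000 / 0.5064
       = 0.8068

The evidence strengthens our belief in H.
Prior: 0.5107 → Posterior: 0.8068


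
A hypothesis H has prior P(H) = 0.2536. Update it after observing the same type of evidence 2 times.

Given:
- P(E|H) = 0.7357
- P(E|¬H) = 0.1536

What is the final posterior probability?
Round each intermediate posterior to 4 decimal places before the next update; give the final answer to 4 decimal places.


Sequential Bayesian updating:

Initial prior: P(H) = 0.2536

Update 1:
  P(E) = 0.7357 × 0.2536 + 0.1536 × 0.7464 = 0.18657352 + 0.11464704 = 0.30122056
  P(H|E) = 0.18657352 / 0.30122056 = 0.6194

Update 2:
  P(E) = 0.7357 × 0.6194 + 0.1536 × 0.3806 = 0.45569258 + 0.05846016 = 0.51415274
  P(H|E) = 0.45569258 / 0.51415274 = 0.8863

Final posterior: 0.8863


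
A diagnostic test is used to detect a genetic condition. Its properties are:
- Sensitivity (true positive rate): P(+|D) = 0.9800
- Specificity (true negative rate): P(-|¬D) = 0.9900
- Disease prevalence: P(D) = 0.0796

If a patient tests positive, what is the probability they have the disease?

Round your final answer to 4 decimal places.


Let D = has disease, + = positive test

Given:
- P(D) = 0.0796 (prevalence)
- P(+|D) = 0.9800 (sensitivity)
- P(-|¬D) = 0.9900 (specificity)
- P(+|¬D) = 0.0100 (false positive rate = 1 - specificity)

Step 1: Find P(+)
P(+) = P(+|D)P(D) + P(+|¬D)P(¬D)
     = 0.9800 × 0.0796 + 0.0100 × 0.9204
     = 0.07800800 + 0.00920400
     = 0.08721200

Step 2: Apply Bayes' theorem for P(D|+)
P(D|+) = P(+|D)P(D) / P(+)
       = 0.07800800 / 0.08721200
       = 0.8945


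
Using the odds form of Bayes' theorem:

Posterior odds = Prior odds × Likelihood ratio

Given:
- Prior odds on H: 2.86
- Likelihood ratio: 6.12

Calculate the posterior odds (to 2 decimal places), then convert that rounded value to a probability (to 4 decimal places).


Step 1: Calculate posterior odds
Posterior odds = Prior odds × LR
               = 2.86 × 6.12
               = 17.50

Step 2: Convert to probability
P(H|E) = Posterior odds / (1 + Posterior odds)
       = 17.50 / (1 + 17.50)
       = 17.50 / 18.50
       = 0.9459

The evidence increased P(H) from 0.7409 to 0.9459.


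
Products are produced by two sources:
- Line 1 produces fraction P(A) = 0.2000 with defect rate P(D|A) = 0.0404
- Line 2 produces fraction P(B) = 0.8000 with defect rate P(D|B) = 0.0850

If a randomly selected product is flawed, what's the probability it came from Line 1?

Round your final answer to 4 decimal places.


Let A = from Line 1, D = flawed

Given:
- P(A) = 0.2000, P(B) = 0.8000
- P(D|A) = 0.0404, P(D|B) = 0.0850

Step 1: Find P(D)
P(D) = P(D|A)P(A) + P(D|B)P(B)
     = 0.0404 × 0.2000 + 0.0850 × 0.8000
     = 0.00808000 + 0.06800000
     = 0.07608000

Step 2: Apply Bayes' theorem
P(A|D) = P(D|A)P(A) / P(D)
       = 0.00808000 / 0.07608000
       = 0.1062


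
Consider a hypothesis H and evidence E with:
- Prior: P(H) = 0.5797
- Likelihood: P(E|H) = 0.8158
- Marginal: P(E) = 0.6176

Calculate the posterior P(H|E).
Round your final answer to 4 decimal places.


Using Bayes' theorem:

P(H|E) = P(E|H) × P(H) / P(E)
       = 0.8158 × 0.5797 / 0.6176
       = 0.47291926 / 0.6176
       = 0.7657

The evidence strengthens our belief in H.
Prior: 0.5797 → Posterior: 0.7657


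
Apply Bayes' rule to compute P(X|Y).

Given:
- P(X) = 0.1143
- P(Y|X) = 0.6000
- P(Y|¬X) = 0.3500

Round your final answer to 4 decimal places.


Bayes' theorem: P(X|Y) = P(Y|X) × P(X) / P(Y)

Step 1: Calculate P(Y) using law of total probability
P(Y) = P(Y|X)P(X) + P(Y|¬X)P(¬X)
     = 0.6000 × 0.1143 + 0.3500 × 0.8857
     = 0.06858000 + 0.30999500
     = 0.37857500

Step 2: Apply Bayes' theorem
P(X|Y) = P(Y|X) × P(X) / P(Y)
       = 0.06858000 / 0.37857500
       = 0.1812


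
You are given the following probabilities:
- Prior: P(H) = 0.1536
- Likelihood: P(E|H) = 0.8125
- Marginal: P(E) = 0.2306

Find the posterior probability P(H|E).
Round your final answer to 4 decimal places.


Using Bayes' theorem:

P(H|E) = P(E|H) × P(H) / P(E)
       = 0.8125 × 0.1536 / 0.2306
       = 0.12480000 / 0.2306
       = 0.5412

The evidence strengthens our belief in H.
Prior: 0.1536 → Posterior: 0.5412


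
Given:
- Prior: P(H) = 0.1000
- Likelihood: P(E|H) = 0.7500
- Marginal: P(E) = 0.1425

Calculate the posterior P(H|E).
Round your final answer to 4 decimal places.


Using Bayes' theorem:

P(H|E) = P(E|H) × P(H) / P(E)
       = 0.7500 × 0.1000 / 0.1425
       = 0.07500000 / 0.1425
       = 0.5263

The evidence strengthens our belief in H.
Prior: 0.1000 → Posterior: 0.5263


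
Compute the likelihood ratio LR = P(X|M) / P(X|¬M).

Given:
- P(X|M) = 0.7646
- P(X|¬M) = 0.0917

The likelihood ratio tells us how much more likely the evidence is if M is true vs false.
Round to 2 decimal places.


Likelihood Ratio (LR) = P(X|M) / P(X|¬M)

LR = 0.7646 / 0.0917
   = 8.34

The evidence is 8.34 times more likely if M is true than if M is false.
Since LR > 1, the evidence supports M over ¬M.


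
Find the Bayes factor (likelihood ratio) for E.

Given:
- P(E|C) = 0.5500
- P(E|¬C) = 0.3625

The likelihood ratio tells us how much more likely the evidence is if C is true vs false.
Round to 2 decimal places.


Likelihood Ratio (LR) = P(E|C) / P(E|¬C)

LR = 0.5500 / 0.3625
   = 1.52

The evidence is 1.52 times more likely if C is true than if C is false.
Because LR exceeds 1, E is evidence for C.


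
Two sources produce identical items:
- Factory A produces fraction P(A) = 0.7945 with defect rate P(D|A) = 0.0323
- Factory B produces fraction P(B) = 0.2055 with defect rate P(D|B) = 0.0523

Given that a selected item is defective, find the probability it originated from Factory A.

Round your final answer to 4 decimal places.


Let A = from Factory A, D = defective

Given:
- P(A) = 0.7945, P(B) = 0.2055
- P(D|A) = 0.0323, P(D|B) = 0.0523

Step 1: Find P(D)
P(D) = P(D|A)P(A) + P(D|B)P(B)
     = 0.0323 × 0.7945 + 0.0523 × 0.2055
     = 0.02566235 + 0.01074765
     = 0.03641000

Step 2: Apply Bayes' theorem
P(A|D) = P(D|A)P(A) / P(D)
       = 0.02566235 / 0.03641000
       = 0.7048


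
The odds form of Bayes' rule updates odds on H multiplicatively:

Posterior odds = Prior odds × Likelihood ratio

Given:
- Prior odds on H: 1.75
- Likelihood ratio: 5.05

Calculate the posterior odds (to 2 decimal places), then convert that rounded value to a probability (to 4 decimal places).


Step 1: Calculate posterior odds
Posterior odds = Prior odds × LR
               = 1.75 × 5.05
               = 8.84

Step 2: Convert to probability
P(H|E) = Posterior odds / (1 + Posterior odds)
       = 8.84 / (1 + 8.84)
       = 8.84 / 9.84
       = 0.8984

The evidence increased P(H) from 0.6364 to 0.8984.


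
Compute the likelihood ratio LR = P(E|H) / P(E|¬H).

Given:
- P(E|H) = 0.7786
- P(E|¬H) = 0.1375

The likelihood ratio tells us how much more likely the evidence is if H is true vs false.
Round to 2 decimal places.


Likelihood Ratio (LR) = P(E|H) / P(E|¬H)

LR = 0.7786 / 0.1375
   = 5.66

The evidence is 5.66 times more likely if H is true than if H is false.
LR > 1, so observing E raises the odds in favor of H.


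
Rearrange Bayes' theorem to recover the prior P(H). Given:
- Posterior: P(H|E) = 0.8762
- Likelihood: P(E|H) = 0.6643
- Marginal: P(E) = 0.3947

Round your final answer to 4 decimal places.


From Bayes' theorem: P(H|E) = P(E|H) × P(H) / P(E)

Rearranging for P(H):
P(H) = P(H|E) × P(E) / P(E|H)
     = 0.8762 × 0.3947 / 0.6643
     = 0.34583614 / 0.6643
     = 0.5206


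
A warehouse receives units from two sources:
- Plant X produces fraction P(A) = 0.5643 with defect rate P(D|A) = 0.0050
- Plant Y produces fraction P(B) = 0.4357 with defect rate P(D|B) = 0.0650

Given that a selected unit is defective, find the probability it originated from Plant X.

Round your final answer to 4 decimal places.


Let A = from Plant X, D = defective

Given:
- P(A) = 0.5643, P(B) = 0.4357
- P(D|A) = 0.0050, P(D|B) = 0.0650

Step 1: Find P(D)
P(D) = P(D|A)P(A) + P(D|B)P(B)
     = 0.0050 × 0.5643 + 0.0650 × 0.4357
     = 0.00282150 + 0.02832050
     = 0.03114200

Step 2: Apply Bayes' theorem
P(A|D) = P(D|A)P(A) / P(D)
       = 0.00282150 / 0.03114200
       = 0.0906


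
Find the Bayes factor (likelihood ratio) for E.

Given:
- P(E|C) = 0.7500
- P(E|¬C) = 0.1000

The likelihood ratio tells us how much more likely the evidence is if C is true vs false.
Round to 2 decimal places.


Likelihood Ratio (LR) = P(E|C) / P(E|¬C)

LR = 0.7500 / 0.1000
   = 7.50

The evidence is 7.50 times more likely if C is true than if C is false.
LR > 1, so observing E raises the odds in favor of C.


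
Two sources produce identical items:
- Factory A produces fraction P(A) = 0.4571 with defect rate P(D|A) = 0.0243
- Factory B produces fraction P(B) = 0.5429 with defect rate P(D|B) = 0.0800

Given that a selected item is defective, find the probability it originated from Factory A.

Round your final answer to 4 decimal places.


Let A = from Factory A, D = defective

Given:
- P(A) = 0.4571, P(B) = 0.5429
- P(D|A) = 0.0243, P(D|B) = 0.0800

Step 1: Find P(D)
P(D) = P(D|A)P(A) + P(D|B)P(B)
     = 0.0243 × 0.4571 + 0.0800 × 0.5429
     = 0.01110753 + 0.04343200
     = 0.05453953

Step 2: Apply Bayes' theorem
P(A|D) = P(D|A)P(A) / P(D)
       = 0.01110753 / 0.05453953
       = 0.2037


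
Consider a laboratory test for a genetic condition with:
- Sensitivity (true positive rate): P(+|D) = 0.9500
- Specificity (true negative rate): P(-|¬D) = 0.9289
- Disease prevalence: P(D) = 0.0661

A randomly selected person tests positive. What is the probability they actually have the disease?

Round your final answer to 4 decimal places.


Let D = has disease, + = positive test

Given:
- P(D) = 0.0661 (prevalence)
- P(+|D) = 0.9500 (sensitivity)
- P(-|¬D) = 0.9289 (specificity)
- P(+|¬D) = 0.0711 (false positive rate = 1 - specificity)

Step 1: Find P(+)
P(+) = P(+|D)P(D) + P(+|¬D)P(¬D)
     = 0.9500 × 0.0661 + 0.0711 × 0.9339
     = 0.06279500 + 0.06640029
     = 0.12919529

Step 2: Apply Bayes' theorem for P(D|+)
P(D|+) = P(+|D)P(D) / P(+)
       = 0.06279500 / 0.12919529
       = 0.4860


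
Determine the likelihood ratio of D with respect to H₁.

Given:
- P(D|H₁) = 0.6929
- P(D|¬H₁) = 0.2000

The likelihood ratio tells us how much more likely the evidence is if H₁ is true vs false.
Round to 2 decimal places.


Likelihood Ratio (LR) = P(D|H₁) / P(D|¬H₁)

LR = 0.6929 / 0.2000
   = 3.46

The evidence is 3.46 times more likely if H₁ is true than if H₁ is false.
LR > 1, so observing D raises the odds in favor of H₁.


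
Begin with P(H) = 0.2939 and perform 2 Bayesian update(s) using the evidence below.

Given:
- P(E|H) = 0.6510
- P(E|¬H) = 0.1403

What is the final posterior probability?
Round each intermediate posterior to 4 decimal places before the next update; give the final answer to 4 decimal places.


Sequential Bayesian updating:

Initial prior: P(H) = 0.2939

Update 1:
  P(E) = 0.6510 × 0.2939 + 0.1403 × 0.7061 = 0.19132890 + 0.09906583 = 0.29039473
  P(H|E) = 0.19132890 / 0.29039473 = 0.6589

Update 2:
  P(E) = 0.6510 × 0.6589 + 0.1403 × 0.3411 = 0.42894390 + 0.04785633 = 0.47680023
  P(H|E) = 0.42894390 / 0.47680023 = 0.8996

Final posterior: 0.8996


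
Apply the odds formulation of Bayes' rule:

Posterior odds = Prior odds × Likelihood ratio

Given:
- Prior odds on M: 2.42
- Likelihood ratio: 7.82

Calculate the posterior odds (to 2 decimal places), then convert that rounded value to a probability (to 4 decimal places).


Step 1: Calculate posterior odds
Posterior odds = Prior odds × LR
               = 2.42 × 7.82
               = 18.92

Step 2: Convert to probability
P(M|E) = Posterior odds / (1 + Posterior odds)
       = 18.92 / (1 + 18.92)
       = 18.92 / 19.92
       = 0.9498

The evidence increased P(M) from 0.7076 to 0.9498.


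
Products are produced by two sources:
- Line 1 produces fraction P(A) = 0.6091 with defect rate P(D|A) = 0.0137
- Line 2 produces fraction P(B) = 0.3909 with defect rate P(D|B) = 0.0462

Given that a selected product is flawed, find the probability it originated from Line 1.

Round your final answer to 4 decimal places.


Let A = from Line 1, D = flawed

Given:
- P(A) = 0.6091, P(B) = 0.3909
- P(D|A) = 0.0137, P(D|B) = 0.0462

Step 1: Find P(D)
P(D) = P(D|A)P(A) + P(D|B)P(B)
     = 0.0137 × 0.6091 + 0.0462 × 0.3909
     = 0.00834467 + 0.01805958
     = 0.02640425

Step 2: Apply Bayes' theorem
P(A|D) = P(D|A)P(A) / P(D)
       = 0.00834467 / 0.02640425
       = 0.3160


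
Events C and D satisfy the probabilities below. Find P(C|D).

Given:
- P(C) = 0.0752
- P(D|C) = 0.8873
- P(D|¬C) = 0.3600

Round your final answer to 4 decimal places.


Bayes' theorem: P(C|D) = P(D|C) × P(C) / P(D)

Step 1: Calculate P(D) using law of total probability
P(D) = P(D|C)P(C) + P(D|¬C)P(¬C)
     = 0.8873 × 0.0752 + 0.3600 × 0.9248
     = 0.06672496 + 0.33292800
     = 0.39965296

Step 2: Apply Bayes' theorem
P(C|D) = P(D|C) × P(C) / P(D)
       = 0.06672496 / 0.39965296
       = 0.1670


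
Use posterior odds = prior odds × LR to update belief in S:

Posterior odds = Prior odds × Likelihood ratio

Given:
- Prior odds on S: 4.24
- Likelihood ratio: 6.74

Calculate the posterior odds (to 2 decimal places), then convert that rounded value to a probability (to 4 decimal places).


Step 1: Calculate posterior odds
Posterior odds = Prior odds × LR
               = 4.24 × 6.74
               = 28.58

Step 2: Convert to probability
P(S|E) = Posterior odds / (1 + Posterior odds)
       = 28.58 / (1 + 28.58)
       = 28.58 / 29.58
       = 0.9662

The evidence increased P(S) from 0.8092 to 0.9662.


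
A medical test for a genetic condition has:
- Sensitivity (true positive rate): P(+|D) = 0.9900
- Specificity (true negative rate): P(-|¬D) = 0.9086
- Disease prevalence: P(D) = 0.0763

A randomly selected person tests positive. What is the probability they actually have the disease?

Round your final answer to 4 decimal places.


Let D = has disease, + = positive test

Given:
- P(D) = 0.0763 (prevalence)
- P(+|D) = 0.9900 (sensitivity)
- P(-|¬D) = 0.9086 (specificity)
- P(+|¬D) = 0.0914 (false positive rate = 1 - specificity)

Step 1: Find P(+)
P(+) = P(+|D)P(D) + P(+|¬D)P(¬D)
     = 0.9900 × 0.0763 + 0.0914 × 0.9237
     = 0.07553700 + 0.08442618
     = 0.15996318

Step 2: Apply Bayes' theorem for P(D|+)
P(D|+) = P(+|D)P(D) / P(+)
       = 0.07553700 / 0.15996318
       = 0.4722


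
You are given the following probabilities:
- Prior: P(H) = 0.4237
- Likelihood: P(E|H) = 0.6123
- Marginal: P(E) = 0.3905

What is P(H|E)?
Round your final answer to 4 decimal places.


Using Bayes' theorem:

P(H|E) = P(E|H) × P(H) / P(E)
       = 0.6123 × 0.4237 / 0.3905
       = 0.25943151 / 0.3905
       = 0.6644

The evidence strengthens our belief in H.
Prior: 0.4237 → Posterior: 0.6644


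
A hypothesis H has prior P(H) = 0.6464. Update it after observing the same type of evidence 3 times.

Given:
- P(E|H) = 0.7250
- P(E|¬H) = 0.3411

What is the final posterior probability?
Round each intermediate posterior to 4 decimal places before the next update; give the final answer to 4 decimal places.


Sequential Bayesian updating:

Initial prior: P(H) = 0.6464

Update 1:
  P(E) = 0.7250 × 0.6464 + 0.3411 × 0.3536 = 0.46864000 + 0.12061296 = 0.58925296
  P(H|E) = 0.46864000 / 0.58925296 = 0.7953

Update 2:
  P(E) = 0.7250 × 0.7953 + 0.3411 × 0.2047 = 0.57659250 + 0.06982317 = 0.64641567
  P(H|E) = 0.57659250 / 0.64641567 = 0.8920

Update 3:
  P(E) = 0.7250 × 0.8920 + 0.3411 × 0.1080 = 0.64670000 + 0.03683880 = 0.68353880
  P(H|E) = 0.64670000 / 0.68353880 = 0.9461

Final posterior: 0.9461


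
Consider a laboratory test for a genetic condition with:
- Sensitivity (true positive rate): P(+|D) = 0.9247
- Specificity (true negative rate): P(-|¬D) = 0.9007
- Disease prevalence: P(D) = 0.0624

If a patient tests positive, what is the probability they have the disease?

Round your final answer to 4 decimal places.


Let D = has disease, + = positive test

Given:
- P(D) = 0.0624 (prevalence)
- P(+|D) = 0.9247 (sensitivity)
- P(-|¬D) = 0.9007 (specificity)
- P(+|¬D) = 0.0993 (false positive rate = 1 - specificity)

Step 1: Find P(+)
P(+) = P(+|D)P(D) + P(+|¬D)P(¬D)
     = 0.9247 × 0.0624 + 0.0993 × 0.9376
     = 0.05770128 + 0.09310368
     = 0.15080496

Step 2: Apply Bayes' theorem for P(D|+)
P(D|+) = P(+|D)P(D) / P(+)
       = 0.05770128 / 0.15080496
       = 0.3826


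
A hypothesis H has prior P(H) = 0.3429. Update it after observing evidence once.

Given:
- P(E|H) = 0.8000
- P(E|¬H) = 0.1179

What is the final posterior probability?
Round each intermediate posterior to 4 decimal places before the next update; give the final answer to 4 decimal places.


Sequential Bayesian updating:

Initial prior: P(H) = 0.3429

Update 1:
  P(E) = 0.8000 × 0.3429 + 0.1179 × 0.6571 = 0.27432000 + 0.07747209 = 0.35179209
  P(H|E) = 0.27432000 / 0.35179209 = 0.7798

Final posterior: 0.7798


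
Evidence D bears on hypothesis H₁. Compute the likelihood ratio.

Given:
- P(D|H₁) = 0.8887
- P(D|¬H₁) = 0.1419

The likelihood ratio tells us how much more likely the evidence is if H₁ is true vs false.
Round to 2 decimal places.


Likelihood Ratio (LR) = P(D|H₁) / P(D|¬H₁)

LR = 0.8887 / 0.1419
   = 6.26

The evidence is 6.26 times more likely if H₁ is true than if H₁ is false.
LR > 1, so observing D raises the odds in favor of H₁.


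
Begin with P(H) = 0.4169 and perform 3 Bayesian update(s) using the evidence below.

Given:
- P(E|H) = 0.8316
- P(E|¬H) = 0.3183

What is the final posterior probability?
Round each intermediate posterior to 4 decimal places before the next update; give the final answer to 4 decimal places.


Sequential Bayesian updating:

Initial prior: P(H) = 0.4169

Update 1:
  P(E) = 0.8316 × 0.4169 + 0.3183 × 0.5831 = 0.34669404 + 0.18560073 = 0.53229477
  P(H|E) = 0.34669404 / 0.53229477 = 0.6513

Update 2:
  P(E) = 0.8316 × 0.6513 + 0.3183 × 0.3487 = 0.54162108 + 0.11099121 = 0.65261229
  P(H|E) = 0.54162108 / 0.65261229 = 0.8299

Update 3:
  P(E) = 0.8316 × 0.8299 + 0.3183 × 0.1701 = 0.69014484 + 0.05414283 = 0.74428767
  P(H|E) = 0.69014484 / 0.74428767 = 0.9273

Final posterior: 0.9273


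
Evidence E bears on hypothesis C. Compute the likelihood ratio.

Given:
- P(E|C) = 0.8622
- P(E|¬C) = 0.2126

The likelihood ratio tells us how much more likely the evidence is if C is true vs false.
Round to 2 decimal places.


Likelihood Ratio (LR) = P(E|C) / P(E|¬C)

LR = 0.8622 / 0.2126
   = 4.06

The evidence is 4.06 times more likely if C is true than if C is false.
LR > 1, so observing E raises the odds in favor of C.


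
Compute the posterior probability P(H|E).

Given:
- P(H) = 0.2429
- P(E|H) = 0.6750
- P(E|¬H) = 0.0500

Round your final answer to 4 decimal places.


Bayes' theorem: P(H|E) = P(E|H) × P(H) / P(E)

Step 1: Calculate P(E) using law of total probability
P(E) = P(E|H)P(H) + P(E|¬H)P(¬H)
     = 0.6750 × 0.2429 + 0.0500 × 0.7571
     = 0.16395750 + 0.03785500
     = 0.20181250

Step 2: Apply Bayes' theorem
P(H|E) = P(E|H) × P(H) / P(E)
       = 0.16395750 / 0.20181250
       = 0.8124


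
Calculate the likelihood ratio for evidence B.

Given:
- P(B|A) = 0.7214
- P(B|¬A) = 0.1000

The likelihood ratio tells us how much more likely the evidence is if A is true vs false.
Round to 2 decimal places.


Likelihood Ratio (LR) = P(B|A) / P(B|¬A)

LR = 0.7214 / 0.1000
   = 7.21

The evidence is 7.21 times more likely if A is true than if A is false.
Because LR exceeds 1, B is evidence for A.


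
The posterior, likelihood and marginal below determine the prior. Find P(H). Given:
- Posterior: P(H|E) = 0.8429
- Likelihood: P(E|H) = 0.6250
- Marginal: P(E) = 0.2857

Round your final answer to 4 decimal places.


From Bayes' theorem: P(H|E) = P(E|H) × P(H) / P(E)

Rearranging for P(H):
P(H) = P(H|E) × P(E) / P(E|H)
     = 0.8429 × 0.2857 / 0.6250
     = 0.24081653 / 0.6250
     = 0.3853


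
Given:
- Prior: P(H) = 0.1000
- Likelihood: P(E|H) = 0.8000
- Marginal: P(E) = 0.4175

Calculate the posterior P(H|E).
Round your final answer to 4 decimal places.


Using Bayes' theorem:

P(H|E) = P(E|H) × P(H) / P(E)
       = 0.8000 × 0.1000 / 0.4175
       = 0.08000000 / 0.4175
       = 0.1916

The evidence strengthens our belief in H.
Prior: 0.1000 → Posterior: 0.1916


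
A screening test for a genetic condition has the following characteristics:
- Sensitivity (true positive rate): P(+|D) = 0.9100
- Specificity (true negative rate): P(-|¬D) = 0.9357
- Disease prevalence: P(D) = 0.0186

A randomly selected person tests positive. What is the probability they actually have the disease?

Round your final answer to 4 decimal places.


Let D = has disease, + = positive test

Given:
- P(D) = 0.0186 (prevalence)
- P(+|D) = 0.9100 (sensitivity)
- P(-|¬D) = 0.9357 (specificity)
- P(+|¬D) = 0.0643 (false positive rate = 1 - specificity)

Step 1: Find P(+)
P(+) = P(+|D)P(D) + P(+|¬D)P(¬D)
     = 0.9100 × 0.0186 + 0.0643 × 0.9814
     = 0.01692600 + 0.06310402
     = 0.08003002

Step 2: Apply Bayes' theorem for P(D|+)
P(D|+) = P(+|D)P(D) / P(+)
       = 0.01692600 / 0.08003002
       = 0.2115


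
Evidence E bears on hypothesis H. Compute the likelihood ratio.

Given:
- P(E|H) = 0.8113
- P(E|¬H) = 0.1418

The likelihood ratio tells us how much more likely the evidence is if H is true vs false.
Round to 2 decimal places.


Likelihood Ratio (LR) = P(E|H) / P(E|¬H)

LR = 0.8113 / 0.1418
   = 5.72

The evidence is 5.72 times more likely if H is true than if H is false.
Since LR > 1, the evidence supports H over ¬H.


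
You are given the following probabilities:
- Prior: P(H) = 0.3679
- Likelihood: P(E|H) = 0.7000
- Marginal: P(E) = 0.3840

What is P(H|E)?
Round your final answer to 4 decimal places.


Using Bayes' theorem:

P(H|E) = P(E|H) × P(H) / P(E)
       = 0.7000 × 0.3679 / 0.3840
       = 0.25753000 / 0.3840
       = 0.6707

The evidence strengthens our belief in H.
Prior: 0.3679 → Posterior: 0.6707


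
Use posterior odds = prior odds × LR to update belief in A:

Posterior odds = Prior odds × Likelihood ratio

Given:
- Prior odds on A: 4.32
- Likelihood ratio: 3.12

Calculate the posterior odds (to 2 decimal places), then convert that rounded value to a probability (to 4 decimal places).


Step 1: Calculate posterior odds
Posterior odds = Prior odds × LR
               = 4.32 × 3.12
               = 13.48

Step 2: Convert to probability
P(A|E) = Posterior odds / (1 + Posterior odds)
       = 13.48 / (1 + 13.48)
       = 13.48 / 14.48
       = 0.9309

The evidence increased P(A) from 0.8120 to 0.9309.


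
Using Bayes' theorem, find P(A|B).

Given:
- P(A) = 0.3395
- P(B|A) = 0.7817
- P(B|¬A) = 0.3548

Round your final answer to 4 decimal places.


Bayes' theorem: P(A|B) = P(B|A) × P(A) / P(B)

Step 1: Calculate P(B) using law of total probability
P(B) = P(B|A)P(A) + P(B|¬A)P(¬A)
     = 0.7817 × 0.3395 + 0.3548 × 0.6605
     = 0.26538715 + 0.23434540
     = 0.49973255

Step 2: Apply Bayes' theorem
P(A|B) = P(B|A) × P(A) / P(B)
       = 0.26538715 / 0.49973255
       = 0.5311


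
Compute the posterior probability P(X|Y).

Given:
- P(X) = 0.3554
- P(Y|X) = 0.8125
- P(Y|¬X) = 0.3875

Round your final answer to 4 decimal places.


Bayes' theorem: P(X|Y) = P(Y|X) × P(X) / P(Y)

Step 1: Calculate P(Y) using law of total probability
P(Y) = P(Y|X)P(X) + P(Y|¬X)P(¬X)
     = 0.8125 × 0.3554 + 0.3875 × 0.6446
     = 0.28876250 + 0.24978250
     = 0.53854500

Step 2: Apply Bayes' theorem
P(X|Y) = P(Y|X) × P(X) / P(Y)
       = 0.28876250 / 0.53854500
       = 0.5362


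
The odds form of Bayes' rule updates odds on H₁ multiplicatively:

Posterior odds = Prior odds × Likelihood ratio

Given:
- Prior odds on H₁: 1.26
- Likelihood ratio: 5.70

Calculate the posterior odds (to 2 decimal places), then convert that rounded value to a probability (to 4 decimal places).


Step 1: Calculate posterior odds
Posterior odds = Prior odds × LR
               = 1.26 × 5.70
               = 7.18

Step 2: Convert to probability
P(H₁|E) = Posterior odds / (1 + Posterior odds)
       = 7.18 / (1 + 7.18)
       = 7.18 / 8.18
       = 0.8778

The evidence increased P(H₁) from 0.5575 to 0.8778.


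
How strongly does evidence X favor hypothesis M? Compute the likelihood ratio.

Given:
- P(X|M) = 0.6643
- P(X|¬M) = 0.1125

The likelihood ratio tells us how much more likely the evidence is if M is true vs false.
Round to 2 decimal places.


Likelihood Ratio (LR) = P(X|M) / P(X|¬M)

LR = 0.6643 / 0.1125
   = 5.90

The evidence is 5.90 times more likely if M is true than if M is false.
LR > 1, so observing X raises the odds in favor of M.


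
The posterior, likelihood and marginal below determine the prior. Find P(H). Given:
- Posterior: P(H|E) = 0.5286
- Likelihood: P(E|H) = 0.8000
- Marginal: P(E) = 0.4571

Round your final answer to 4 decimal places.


From Bayes' theorem: P(H|E) = P(E|H) × P(H) / P(E)

Rearranging for P(H):
P(H) = P(H|E) × P(E) / P(E|H)
     = 0.5286 × 0.4571 / 0.8000
     = 0.24162306 / 0.8000
     = 0.3020


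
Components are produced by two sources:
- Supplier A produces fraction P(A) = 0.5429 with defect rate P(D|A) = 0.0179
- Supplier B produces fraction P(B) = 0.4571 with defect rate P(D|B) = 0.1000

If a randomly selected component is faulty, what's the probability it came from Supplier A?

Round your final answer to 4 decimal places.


Let A = from Supplier A, D = faulty

Given:
- P(A) = 0.5429, P(B) = 0.4571
- P(D|A) = 0.0179, P(D|B) = 0.1000

Step 1: Find P(D)
P(D) = P(D|A)P(A) + P(D|B)P(B)
     = 0.0179 × 0.5429 + 0.1000 × 0.4571
     = 0.00971791 + 0.04571000
     = 0.05542791

Step 2: Apply Bayes' theorem
P(A|D) = P(D|A)P(A) / P(D)
       = 0.00971791 / 0.05542791
       = 0.1753


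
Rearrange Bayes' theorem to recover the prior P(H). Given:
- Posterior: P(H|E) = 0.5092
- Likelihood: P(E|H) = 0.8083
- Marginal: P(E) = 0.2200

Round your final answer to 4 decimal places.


From Bayes' theorem: P(H|E) = P(E|H) × P(H) / P(E)

Rearranging for P(H):
P(H) = P(H|E) × P(E) / P(E|H)
     = 0.5092 × 0.2200 / 0.8083
     = 0.11202400 / 0.8083
     = 0.1386


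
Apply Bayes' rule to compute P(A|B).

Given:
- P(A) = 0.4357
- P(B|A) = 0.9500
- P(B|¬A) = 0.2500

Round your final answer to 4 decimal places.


Bayes' theorem: P(A|B) = P(B|A) × P(A) / P(B)

Step 1: Calculate P(B) using law of total probability
P(B) = P(B|A)P(A) + P(B|¬A)P(¬A)
     = 0.9500 × 0.4357 + 0.2500 × 0.5643
     = 0.41391500 + 0.14107500
     = 0.55499000

Step 2: Apply Bayes' theorem
P(A|B) = P(B|A) × P(A) / P(B)
       = 0.41391500 / 0.55499000
       = 0.7458


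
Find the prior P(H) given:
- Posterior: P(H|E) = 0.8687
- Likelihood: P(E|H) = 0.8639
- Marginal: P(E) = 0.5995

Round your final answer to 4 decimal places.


From Bayes' theorem: P(H|E) = P(E|H) × P(H) / P(E)

Rearranging for P(H):
P(H) = P(H|E) × P(E) / P(E|H)
     = 0.8687 × 0.5995 / 0.8639
     = 0.52078565 / 0.8639
     = 0.6028


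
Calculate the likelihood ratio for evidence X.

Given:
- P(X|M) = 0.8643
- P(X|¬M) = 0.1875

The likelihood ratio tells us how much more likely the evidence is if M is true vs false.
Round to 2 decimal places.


Likelihood Ratio (LR) = P(X|M) / P(X|¬M)

LR = 0.8643 / 0.1875
   = 4.61

The evidence is 4.61 times more likely if M is true than if M is false.
Since LR > 1, the evidence supports M over ¬M.


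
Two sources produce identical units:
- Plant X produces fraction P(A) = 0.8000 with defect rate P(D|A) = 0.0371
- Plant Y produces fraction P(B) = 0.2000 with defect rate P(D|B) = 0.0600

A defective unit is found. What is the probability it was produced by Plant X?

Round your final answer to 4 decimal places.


Let A = from Plant X, D = defective

Given:
- P(A) = 0.8000, P(B) = 0.2000
- P(D|A) = 0.0371, P(D|B) = 0.0600

Step 1: Find P(D)
P(D) = P(D|A)P(A) + P(D|B)P(B)
     = 0.0371 × 0.8000 + 0.0600 × 0.2000
     = 0.02968000 + 0.01200000
     = 0.04168000

Step 2: Apply Bayes' theorem
P(A|D) = P(D|A)P(A) / P(D)
       = 0.02968000 / 0.04168000
       = 0.7121


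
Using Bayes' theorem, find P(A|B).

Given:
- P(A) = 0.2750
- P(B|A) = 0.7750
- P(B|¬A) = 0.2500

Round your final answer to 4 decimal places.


Bayes' theorem: P(A|B) = P(B|A) × P(A) / P(B)

Step 1: Calculate P(B) using law of total probability
P(B) = P(B|A)P(A) + P(B|¬A)P(¬A)
     = 0.7750 × 0.2750 + 0.2500 × 0.7250
     = 0.21312500 + 0.18125000
     = 0.39437500

Step 2: Apply Bayes' theorem
P(A|B) = P(B|A) × P(A) / P(B)
       = 0.21312500 / 0.39437500
       = 0.5404


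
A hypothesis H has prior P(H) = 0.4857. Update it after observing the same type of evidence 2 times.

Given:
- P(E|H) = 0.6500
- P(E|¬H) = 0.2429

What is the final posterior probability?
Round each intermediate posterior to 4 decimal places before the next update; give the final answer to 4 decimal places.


Sequential Bayesian updating:

Initial prior: P(H) = 0.4857

Update 1:
  P(E) = 0.6500 × 0.4857 + 0.2429 × 0.5143 = 0.31570500 + 0.12492347 = 0.44062847
  P(H|E) = 0.31570500 / 0.44062847 = 0.7165

Update 2:
  P(E) = 0.6500 × 0.7165 + 0.2429 × 0.2835 = 0.46572500 + 0.06886215 = 0.53458715
  P(H|E) = 0.46572500 / 0.53458715 = 0.8712

Final posterior: 0.8712


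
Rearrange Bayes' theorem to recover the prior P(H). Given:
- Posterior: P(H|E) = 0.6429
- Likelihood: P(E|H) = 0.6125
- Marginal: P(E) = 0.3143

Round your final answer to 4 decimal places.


From Bayes' theorem: P(H|E) = P(E|H) × P(H) / P(E)

Rearranging for P(H):
P(H) = P(H|E) × P(E) / P(E|H)
     = 0.6429 × 0.3143 / 0.6125
     = 0.20206347 / 0.6125
     = 0.3299


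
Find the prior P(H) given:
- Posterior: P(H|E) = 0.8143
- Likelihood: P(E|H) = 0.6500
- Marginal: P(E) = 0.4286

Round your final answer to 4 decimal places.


From Bayes' theorem: P(H|E) = P(E|H) × P(H) / P(E)

Rearranging for P(H):
P(H) = P(H|E) × P(E) / P(E|H)
     = 0.8143 × 0.4286 / 0.6500
     = 0.34900898 / 0.6500
     = 0.5369


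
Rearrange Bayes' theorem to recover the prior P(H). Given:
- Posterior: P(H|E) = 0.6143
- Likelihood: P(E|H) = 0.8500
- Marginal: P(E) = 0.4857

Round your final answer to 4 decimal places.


From Bayes' theorem: P(H|E) = P(E|H) × P(H) / P(E)

Rearranging for P(H):
P(H) = P(H|E) × P(E) / P(E|H)
     = 0.6143 × 0.4857 / 0.8500
     = 0.29836551 / 0.8500
     = 0.3510


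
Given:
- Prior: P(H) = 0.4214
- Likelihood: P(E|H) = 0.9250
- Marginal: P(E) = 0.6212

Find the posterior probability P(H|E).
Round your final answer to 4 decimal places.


Using Bayes' theorem:

P(H|E) = P(E|H) × P(H) / P(E)
       = 0.9250 × 0.4214 / 0.6212
       = 0.38979500 / 0.6212
       = 0.6275

The evidence strengthens our belief in H.
Prior: 0.4214 → Posterior: 0.6275


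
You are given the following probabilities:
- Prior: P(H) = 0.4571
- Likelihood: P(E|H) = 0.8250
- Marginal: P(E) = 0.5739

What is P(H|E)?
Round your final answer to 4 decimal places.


Using Bayes' theorem:

P(H|E) = P(E|H) × P(H) / P(E)
       = 0.8250 × 0.4571 / 0.5739
       = 0.37710750 / 0.5739
       = 0.6571

The evidence strengthens our belief in H.
Prior: 0.4571 → Posterior: 0.6571


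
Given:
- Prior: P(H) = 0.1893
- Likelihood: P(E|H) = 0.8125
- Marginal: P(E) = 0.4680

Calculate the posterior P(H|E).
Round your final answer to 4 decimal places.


Using Bayes' theorem:

P(H|E) = P(E|H) × P(H) / P(E)
       = 0.8125 × 0.1893 / 0.4680
       = 0.15380625 / 0.4680
       = 0.3286

The evidence strengthens our belief in H.
Prior: 0.1893 → Posterior: 0.3286


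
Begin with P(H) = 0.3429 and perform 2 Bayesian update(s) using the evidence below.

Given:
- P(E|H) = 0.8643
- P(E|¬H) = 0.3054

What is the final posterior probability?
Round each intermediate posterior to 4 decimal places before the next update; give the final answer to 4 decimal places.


Sequential Bayesian updating:

Initial prior: P(H) = 0.3429

Update 1:
  P(E) = 0.8643 × 0.3429 + 0.3054 × 0.6571 = 0.29636847 + 0.20067834 = 0.49704681
  P(H|E) = 0.29636847 / 0.49704681 = 0.5963

Update 2:
  P(E) = 0.8643 × 0.5963 + 0.3054 × 0.4037 = 0.51538209 + 0.12328998 = 0.63867207
  P(H|E) = 0.51538209 / 0.63867207 = 0.8070

Final posterior: 0.8070


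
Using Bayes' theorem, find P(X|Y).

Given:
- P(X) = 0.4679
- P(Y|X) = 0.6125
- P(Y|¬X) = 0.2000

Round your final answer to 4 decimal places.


Bayes' theorem: P(X|Y) = P(Y|X) × P(X) / P(Y)

Step 1: Calculate P(Y) using law of total probability
P(Y) = P(Y|X)P(X) + P(Y|¬X)P(¬X)
     = 0.6125 × 0.4679 + 0.2000 × 0.5321
     = 0.28658875 + 0.10642000
     = 0.39300875

Step 2: Apply Bayes' theorem
P(X|Y) = P(Y|X) × P(X) / P(Y)
       = 0.28658875 / 0.39300875
       = 0.7292


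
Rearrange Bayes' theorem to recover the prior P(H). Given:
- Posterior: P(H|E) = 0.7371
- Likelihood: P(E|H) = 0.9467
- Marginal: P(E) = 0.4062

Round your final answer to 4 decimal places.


From Bayes' theorem: P(H|E) = P(E|H) × P(H) / P(E)

Rearranging for P(H):
P(H) = P(H|E) × P(E) / P(E|H)
     = 0.7371 × 0.4062 / 0.9467
     = 0.29941002 / 0.9467
     = 0.3163


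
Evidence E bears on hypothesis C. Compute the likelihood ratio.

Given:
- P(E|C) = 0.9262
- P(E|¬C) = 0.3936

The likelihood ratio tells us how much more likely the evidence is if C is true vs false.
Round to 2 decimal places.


Likelihood Ratio (LR) = P(E|C) / P(E|¬C)

LR = 0.9262 / 0.3936
   = 2.35

The evidence is 2.35 times more likely if C is true than if C is false.
Because LR exceeds 1, E is evidence for C.


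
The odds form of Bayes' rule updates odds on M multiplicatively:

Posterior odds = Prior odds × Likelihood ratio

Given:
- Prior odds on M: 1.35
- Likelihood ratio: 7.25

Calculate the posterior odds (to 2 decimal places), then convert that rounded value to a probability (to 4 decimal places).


Step 1: Calculate posterior odds
Posterior odds = Prior odds × LR
               = 1.35 × 7.25
               = 9.79

Step 2: Convert to probability
P(M|E) = Posterior odds / (1 + Posterior odds)
       = 9.79 / (1 + 9.79)
       = 9.79 / 10.79
       = 0.9073

The evidence increased P(M) from 0.5745 to 0.9073.


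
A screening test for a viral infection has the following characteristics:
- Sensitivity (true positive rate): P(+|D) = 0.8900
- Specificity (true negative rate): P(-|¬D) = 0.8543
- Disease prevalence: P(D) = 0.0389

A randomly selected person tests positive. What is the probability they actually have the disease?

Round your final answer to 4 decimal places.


Let D = has disease, + = positive test

Given:
- P(D) = 0.0389 (prevalence)
- P(+|D) = 0.8900 (sensitivity)
- P(-|¬D) = 0.8543 (specificity)
- P(+|¬D) = 0.1457 (false positive rate = 1 - specificity)

Step 1: Find P(+)
P(+) = P(+|D)P(D) + P(+|¬D)P(¬D)
     = 0.8900 × 0.0389 + 0.1457 × 0.9611
     = 0.03462100 + 0.14003227
     = 0.17465327

Step 2: Apply Bayes' theorem for P(D|+)
P(D|+) = P(+|D)P(D) / P(+)
       = 0.03462100 / 0.17465327
       = 0.1982


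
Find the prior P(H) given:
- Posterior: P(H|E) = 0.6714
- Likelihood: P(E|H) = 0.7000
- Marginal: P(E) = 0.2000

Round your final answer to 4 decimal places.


From Bayes' theorem: P(H|E) = P(E|H) × P(H) / P(E)

Rearranging for P(H):
P(H) = P(H|E) × P(E) / P(E|H)
     = 0.6714 × 0.2000 / 0.7000
     = 0.13428000 / 0.7000
     = 0.1918


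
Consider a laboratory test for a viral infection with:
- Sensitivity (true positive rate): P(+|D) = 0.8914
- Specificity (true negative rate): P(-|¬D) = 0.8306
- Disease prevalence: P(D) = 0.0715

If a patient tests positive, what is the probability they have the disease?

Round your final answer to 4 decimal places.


Let D = has disease, + = positive test

Given:
- P(D) = 0.0715 (prevalence)
- P(+|D) = 0.8914 (sensitivity)
- P(-|¬D) = 0.8306 (specificity)
- P(+|¬D) = 0.1694 (false positive rate = 1 - specificity)

Step 1: Find P(+)
P(+) = P(+|D)P(D) + P(+|¬D)P(¬D)
     = 0.8914 × 0.0715 + 0.1694 × 0.9285
     = 0.06373510 + 0.15728790
     = 0.22102300

Step 2: Apply Bayes' theorem for P(D|+)
P(D|+) = P(+|D)P(D) / P(+)
       = 0.06373510 / 0.22102300
       = 0.2884


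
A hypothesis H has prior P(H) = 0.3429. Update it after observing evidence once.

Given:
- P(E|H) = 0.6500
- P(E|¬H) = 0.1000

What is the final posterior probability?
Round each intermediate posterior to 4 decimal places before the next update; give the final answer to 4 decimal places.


Sequential Bayesian updating:

Initial prior: P(H) = 0.3429

Update 1:
  P(E) = 0.6500 × 0.3429 + 0.1000 × 0.6571 = 0.22288500 + 0.06571000 = 0.28859500
  P(H|E) = 0.22288500 / 0.28859500 = 0.7723

Final posterior: 0.7723
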